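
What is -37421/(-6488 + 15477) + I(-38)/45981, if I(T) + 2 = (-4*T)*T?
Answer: -65651609/15308267 ≈ -4.2886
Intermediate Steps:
I(T) = -2 - 4*T² (I(T) = -2 + (-4*T)*T = -2 - 4*T²)
-37421/(-6488 + 15477) + I(-38)/45981 = -37421/(-6488 + 15477) + (-2 - 4*(-38)²)/45981 = -37421/8989 + (-2 - 4*1444)*(1/45981) = -37421*1/8989 + (-2 - 5776)*(1/45981) = -37421/8989 - 5778*1/45981 = -37421/8989 - 214/1703 = -65651609/15308267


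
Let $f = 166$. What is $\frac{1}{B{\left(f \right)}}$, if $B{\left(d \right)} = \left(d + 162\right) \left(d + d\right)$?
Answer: $\frac{1}{108896} \approx 9.1831 \cdot 10^{-6}$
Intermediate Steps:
$B{\left(d \right)} = 2 d \left(162 + d\right)$ ($B{\left(d \right)} = \left(162 + d\right) 2 d = 2 d \left(162 + d\right)$)
$\frac{1}{B{\left(f \right)}} = \frac{1}{2 \cdot 166 \left(162 + 166\right)} = \frac{1}{2 \cdot 166 \cdot 328} = \frac{1}{108896}$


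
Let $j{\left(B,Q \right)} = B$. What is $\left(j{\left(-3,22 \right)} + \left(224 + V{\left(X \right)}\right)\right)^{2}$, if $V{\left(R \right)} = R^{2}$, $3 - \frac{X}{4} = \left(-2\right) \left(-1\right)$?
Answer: $56169$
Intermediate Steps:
$X = 4$ ($X = 12 - 4 \left(\left(-2\right) \left(-1\right)\right) = 12 - 8 = 4$)
$\left(j{\left(-3,22 \right)} + \left(224 + V{\left(X \right)}\right)\right)^{2} = \left(-3 + \left(224 + 4^{2}\right)\right)^{2} = \left(-3 + \left(224 + 16\right)\right)^{2} = \left(-3 + 240\right)^{2} = 237^{2} = 56169$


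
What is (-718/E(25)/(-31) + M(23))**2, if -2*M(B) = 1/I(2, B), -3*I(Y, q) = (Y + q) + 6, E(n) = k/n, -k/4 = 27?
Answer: 19775809/700569 ≈ 28.228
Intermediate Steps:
k = -108 (k = -4*27 = -108)
E(n) = -108/n
I(Y, q) = -2 - Y/3 - q/3 (I(Y, q) = -((Y + q) + 6)/3 = -(6 + Y + q)/3 = -2 - Y/3 - q/3)
M(B) = -1/(2*(-8/3 - B/3)) (M(B) = -1/(2*(-2 - 1/3*2 - B/3)) = -1/(2*(-2 - 2/3 - B/3)) = -1/(2*(-8/3 - B/3)))
(-718/E(25)/(-31) + M(23))**2 = (-718/((-108/25))/(-31) + 3/(2*(8 + 23)))**2 = (-718/((-108*1/25))*(-1/31) + (3/2)/31)**2 = (-718/(-108/25)*(-1/31) + (3/2)*(1/31))**2 = (-718*(-25/108)*(-1/31) + 3/62)**2 = ((8975/54)*(-1/31) + 3/62)**2 = (-8975/1674 + 3/62)**2 = (-4447/837)**2 = 19775809/700569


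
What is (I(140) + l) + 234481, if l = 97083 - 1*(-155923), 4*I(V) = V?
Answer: 487522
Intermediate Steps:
I(V) = V/4
l = 253006 (l = 97083 + 155923 = 253006)
(I(140) + l) + 234481 = ((¼)*140 + 253006) + 234481 = (35 + 253006) + 234481 = 253041 + 234481 = 487522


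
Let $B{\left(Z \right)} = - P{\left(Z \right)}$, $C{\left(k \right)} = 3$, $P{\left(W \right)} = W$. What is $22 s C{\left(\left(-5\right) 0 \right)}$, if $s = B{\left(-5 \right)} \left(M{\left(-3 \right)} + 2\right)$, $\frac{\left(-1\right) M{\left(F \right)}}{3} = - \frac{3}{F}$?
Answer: $-330$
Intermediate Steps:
$M{\left(F \right)} = \frac{9}{F}$ ($M{\left(F \right)} = - 3 \left(- \frac{3}{F}\right) = \frac{9}{F}$)
$B{\left(Z \right)} = - Z$
$s = -5$ ($s = \left(-1\right) \left(-5\right) \left(\frac{9}{-3} + 2\right) = 5 \left(9 \left(- \frac{1}{3}\right) + 2\right) = 5 \left(-3 + 2\right) = 5 \left(-1\right) = -5$)
$22 s C{\left(\left(-5\right) 0 \right)} = 22 \left(-5\right) 3 = \left(-110\right) 3 = -330$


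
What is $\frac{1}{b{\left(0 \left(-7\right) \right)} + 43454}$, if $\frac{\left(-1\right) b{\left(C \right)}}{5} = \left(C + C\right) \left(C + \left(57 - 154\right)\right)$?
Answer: $\frac{1}{43454} \approx 2.3013 \cdot 10^{-5}$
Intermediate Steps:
$b{\left(C \right)} = - 10 C \left(-97 + C\right)$ ($b{\left(C \right)} = - 5 \left(C + C\right) \left(C + \left(57 - 154\right)\right) = - 5 \cdot 2 C \left(C + \left(57 - 154\right)\right) = - 5 \cdot 2 C \left(C - 97\right) = - 5 \cdot 2 C \left(-97 + C\right) = - 10 C \left(-97 + C\right)$)
$\frac{1}{b{\left(0 \left(-7\right) \right)} + 43454} = \frac{1}{10 \cdot 0 \left(-7\right) \left(97 - 0 \left(-7\right)\right) + 43454} = \frac{1}{10 \cdot 0 \left(97 - 0\right) + 43454} = \frac{1}{10 \cdot 0 \left(97 + 0\right) + 43454} = \frac{1}{10 \cdot 0 \cdot 97 + 43454} = \frac{1}{0 + 43454} = \frac{1}{43454}$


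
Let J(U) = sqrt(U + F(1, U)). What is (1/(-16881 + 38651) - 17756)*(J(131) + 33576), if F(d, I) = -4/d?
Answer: -6489369821772/10885 - 386548119*sqrt(127)/21770 ≈ -5.9638e+8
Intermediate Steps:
J(U) = sqrt(-4 + U) (J(U) = sqrt(U - 4/1) = sqrt(U - 4*1) = sqrt(U - 4) = sqrt(-4 + U))
(1/(-16881 + 38651) - 17756)*(J(131) + 33576) = (1/(-16881 + 38651) - 17756)*(sqrt(-4 + 131) + 33576) = (1/21770 - 17756)*(sqrt(127) + 33576) = (1/21770 - 17756)*(33576 + sqrt(127)) = -386548119*(33576 + sqrt(127))/21770 = -6489369821772/10885 - 386548119*sqrt(127)/21770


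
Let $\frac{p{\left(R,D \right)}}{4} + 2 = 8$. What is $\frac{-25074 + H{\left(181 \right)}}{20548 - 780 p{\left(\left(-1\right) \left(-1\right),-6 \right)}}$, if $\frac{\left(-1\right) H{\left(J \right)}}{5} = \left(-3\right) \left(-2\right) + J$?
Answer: $- \frac{26009}{1828} \approx -14.228$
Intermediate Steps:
$p{\left(R,D \right)} = 24$ ($p{\left(R,D \right)} = -8 + 4 \cdot 8 = -8 + 32 = 24$)
$H{\left(J \right)} = -30 - 5 J$ ($H{\left(J \right)} = - 5 \left(\left(-3\right) \left(-2\right) + J\right) = - 5 \left(6 + J\right) = -30 - 5 J$)
$\frac{-25074 + H{\left(181 \right)}}{20548 - 780 p{\left(\left(-1\right) \left(-1\right),-6 \right)}} = \frac{-25074 - 935}{20548 - 18720} = \frac{-25074 - 935}{1828} = \left(-26009\right) \frac{1}{1828} = - \frac{26009}{1828}$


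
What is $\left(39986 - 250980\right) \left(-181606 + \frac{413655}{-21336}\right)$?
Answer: $\frac{19467508457747}{508} \approx 3.8322 \cdot 10^{10}$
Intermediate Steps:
$\left(39986 - 250980\right) \left(-181606 + \frac{413655}{-21336}\right) = - 210994 \left(-181606 + 413655 \left(- \frac{1}{21336}\right)\right) = - 210994 \left(-181606 - \frac{137885}{7112}\right) = \left(-210994\right) \left(- \frac{1291719757}{7112}\right) = \frac{19467508457747}{508}$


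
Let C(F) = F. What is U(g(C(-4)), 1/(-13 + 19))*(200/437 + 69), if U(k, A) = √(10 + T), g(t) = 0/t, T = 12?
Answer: 30353*√22/437 ≈ 325.79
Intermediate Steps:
g(t) = 0
U(k, A) = √22 (U(k, A) = √(10 + 12) = √22)
U(g(C(-4)), 1/(-13 + 19))*(200/437 + 69) = √22*(200/437 + 69) = √22*(30353/437) = 30353*√22/437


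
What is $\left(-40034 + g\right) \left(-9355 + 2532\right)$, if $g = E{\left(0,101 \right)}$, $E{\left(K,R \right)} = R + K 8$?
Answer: $272462859$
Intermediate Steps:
$E{\left(K,R \right)} = R + 8 K$
$g = 101$ ($g = 101 + 8 \cdot 0 = 101 + 0 = 101$)
$\left(-40034 + g\right) \left(-9355 + 2532\right) = \left(-40034 + 101\right) \left(-9355 + 2532\right) = \left(-39933\right) \left(-6823\right) = 272462859$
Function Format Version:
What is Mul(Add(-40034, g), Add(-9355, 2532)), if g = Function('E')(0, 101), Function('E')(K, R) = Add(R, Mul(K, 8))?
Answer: 272462859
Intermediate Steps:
Function('E')(K, R) = Add(R, Mul(8, K))
g = 101 (g = Add(101, Mul(8, 0)) = Add(101, 0) = 101)
Mul(Add(-40034, g), Add(-9355, 2532)) = Mul(Add(-40034, 101), Add(-9355, 2532)) = Mul(-39933, -6823) = 272462859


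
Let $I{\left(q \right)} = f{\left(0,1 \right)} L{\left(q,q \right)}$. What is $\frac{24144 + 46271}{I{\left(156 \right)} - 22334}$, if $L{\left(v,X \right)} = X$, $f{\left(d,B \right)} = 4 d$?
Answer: $- \frac{70415}{22334} \approx -3.1528$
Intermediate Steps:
$I{\left(q \right)} = 0$ ($I{\left(q \right)} = 4 \cdot 0 q = 0 q = 0$)
$\frac{24144 + 46271}{I{\left(156 \right)} - 22334} = \frac{24144 + 46271}{0 - 22334} = \frac{70415}{-22334} = 70415 \left(- \frac{1}{22334}\right) = - \frac{70415}{22334}$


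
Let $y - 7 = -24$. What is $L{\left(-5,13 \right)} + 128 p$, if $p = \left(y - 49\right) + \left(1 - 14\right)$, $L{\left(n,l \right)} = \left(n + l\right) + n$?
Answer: $-10109$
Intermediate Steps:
$y = -17$ ($y = 7 - 24 = -17$)
$L{\left(n,l \right)} = l + 2 n$ ($L{\left(n,l \right)} = \left(l + n\right) + n = l + 2 n$)
$p = -79$ ($p = \left(-17 - 49\right) + \left(1 - 14\right) = -66 - 13 = -79$)
$L{\left(-5,13 \right)} + 128 p = \left(13 + 2 \left(-5\right)\right) + 128 \left(-79\right) = \left(13 - 10\right) - 10112 = 3 - 10112 = -10109$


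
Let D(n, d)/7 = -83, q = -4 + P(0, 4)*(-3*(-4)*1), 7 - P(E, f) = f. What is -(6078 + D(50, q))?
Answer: -5497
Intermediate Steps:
P(E, f) = 7 - f
q = 32 (q = -4 + (7 - 1*4)*(-3*(-4)*1) = -4 + (7 - 4)*(12*1) = -4 + 3*12 = -4 + 36 = 32)
D(n, d) = -581 (D(n, d) = 7*(-83) = -581)
-(6078 + D(50, q)) = -(6078 - 581) = -1*5497 = -5497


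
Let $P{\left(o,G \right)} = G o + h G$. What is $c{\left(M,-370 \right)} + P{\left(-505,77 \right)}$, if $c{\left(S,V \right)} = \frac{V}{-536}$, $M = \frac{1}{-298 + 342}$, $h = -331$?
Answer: $- \frac{17251511}{268} \approx -64371.0$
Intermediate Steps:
$P{\left(o,G \right)} = - 331 G + G o$ ($P{\left(o,G \right)} = G o - 331 G = - 331 G + G o$)
$M = \frac{1}{44} \approx 0.022727$
$c{\left(S,V \right)} = - \frac{V}{536}$ ($c{\left(S,V \right)} = V \left(- \frac{1}{536}\right) = - \frac{V}{536}$)
$c{\left(M,-370 \right)} + P{\left(-505,77 \right)} = \left(- \frac{1}{536}\right) \left(-370\right) + 77 \left(-331 - 505\right) = \frac{185}{268} + 77 \left(-836\right) = \frac{185}{268} - 64372 = - \frac{17251511}{268}$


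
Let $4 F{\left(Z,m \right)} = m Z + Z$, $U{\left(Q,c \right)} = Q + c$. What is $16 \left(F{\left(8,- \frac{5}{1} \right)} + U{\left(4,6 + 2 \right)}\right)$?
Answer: $64$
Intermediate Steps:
$F{\left(Z,m \right)} = \frac{Z}{4} + \frac{Z m}{4}$ ($F{\left(Z,m \right)} = \frac{m Z + Z}{4} = \frac{Z m + Z}{4} = \frac{Z + Z m}{4} = \frac{Z}{4} + \frac{Z m}{4}$)
$16 \left(F{\left(8,- \frac{5}{1} \right)} + U{\left(4,6 + 2 \right)}\right) = 16 \left(\frac{1}{4} \cdot 8 \left(1 - \frac{5}{1}\right) + \left(4 + \left(6 + 2\right)\right)\right) = 16 \left(\frac{1}{4} \cdot 8 \left(1 - 5\right) + \left(4 + 8\right)\right) = 16 \left(\frac{1}{4} \cdot 8 \left(1 - 5\right) + 12\right) = 16 \left(\frac{1}{4} \cdot 8 \left(-4\right) + 12\right) = 16 \left(-8 + 12\right) = 16 \cdot 4 = 64$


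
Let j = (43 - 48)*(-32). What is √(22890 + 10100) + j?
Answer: 160 + √32990 ≈ 341.63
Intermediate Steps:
j = 160 (j = -5*(-32) = 160)
√(22890 + 10100) + j = √(22890 + 10100) + 160 = √32990 + 160 = 160 + √32990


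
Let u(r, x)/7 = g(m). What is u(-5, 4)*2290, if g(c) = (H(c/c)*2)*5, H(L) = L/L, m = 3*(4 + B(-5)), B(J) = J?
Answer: 160300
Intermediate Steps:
m = -3 (m = 3*(4 - 5) = 3*(-1) = -3)
H(L) = 1
g(c) = 10 (g(c) = (1*2)*5 = 2*5 = 10)
u(r, x) = 70 (u(r, x) = 7*10 = 70)
u(-5, 4)*2290 = 70*2290 = 160300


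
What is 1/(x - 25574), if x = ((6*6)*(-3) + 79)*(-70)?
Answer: -1/23544 ≈ -4.2474e-5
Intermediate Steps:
x = 2030 (x = (36*(-3) + 79)*(-70) = (-108 + 79)*(-70) = -29*(-70) = 2030)
1/(x - 25574) = 1/(2030 - 25574) = 1/(-23544) = -1/23544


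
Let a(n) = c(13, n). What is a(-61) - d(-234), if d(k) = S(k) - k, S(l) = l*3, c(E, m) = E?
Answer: 481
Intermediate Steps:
S(l) = 3*l
a(n) = 13
d(k) = 2*k (d(k) = 3*k - k = 2*k)
a(-61) - d(-234) = 13 - 2*(-234) = 13 - 1*(-468) = 13 + 468 = 481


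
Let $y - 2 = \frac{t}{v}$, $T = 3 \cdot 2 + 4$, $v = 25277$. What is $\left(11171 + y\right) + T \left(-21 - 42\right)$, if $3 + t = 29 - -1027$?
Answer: $\frac{266496464}{25277} \approx 10543.0$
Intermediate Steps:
$T = 10$ ($T = 6 + 4 = 10$)
$t = 1053$ ($t = -3 + \left(29 - -1027\right) = -3 + \left(29 + 1027\right) = -3 + 1056 = 1053$)
$y = \frac{51607}{25277}$ ($y = 2 + \frac{1053}{25277} = \frac{51607}{25277} \approx 2.0417$)
$\left(11171 + y\right) + T \left(-21 - 42\right) = \left(11171 + \frac{51607}{25277}\right) + 10 \left(-21 - 42\right) = \frac{282420974}{25277} + 10 \left(-63\right) = \frac{282420974}{25277} - 630 = \frac{266496464}{25277}$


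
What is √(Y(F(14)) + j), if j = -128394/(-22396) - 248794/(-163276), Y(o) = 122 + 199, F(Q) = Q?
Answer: √17145857347644992494/228545581 ≈ 18.118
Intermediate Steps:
Y(o) = 321
j = 1658478073/228545581 (j = -128394*(-1/22396) - 248794*(-1/163276) = 64197/11198 + 124397/81638 = 1658478073/228545581 ≈ 7.2567)
√(Y(F(14)) + j) = √(321 + 1658478073/228545581) = √(75021609574/228545581) = √17145857347644992494/228545581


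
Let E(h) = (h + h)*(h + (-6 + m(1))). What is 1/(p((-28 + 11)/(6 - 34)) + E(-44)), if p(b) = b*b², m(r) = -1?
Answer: 21952/98525489 ≈ 0.00022281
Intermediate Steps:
p(b) = b³
E(h) = 2*h*(-7 + h) (E(h) = (h + h)*(h + (-6 - 1)) = (2*h)*(h - 7) = (2*h)*(-7 + h) = 2*h*(-7 + h))
1/(p((-28 + 11)/(6 - 34)) + E(-44)) = 1/(((-28 + 11)/(6 - 34))³ + 2*(-44)*(-7 - 44)) = 1/((-17/(-28))³ + 2*(-44)*(-51)) = 1/((-17*(-1/28))³ + 4488) = 1/((17/28)³ + 4488) = 1/(4913/21952 + 4488) = 1/(98525489/21952) = 21952/98525489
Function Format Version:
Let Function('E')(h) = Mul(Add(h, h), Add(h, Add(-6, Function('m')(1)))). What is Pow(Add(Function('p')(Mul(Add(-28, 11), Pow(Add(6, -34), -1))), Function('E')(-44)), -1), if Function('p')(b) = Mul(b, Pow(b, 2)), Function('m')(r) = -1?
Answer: Rational(21952, 98525489) ≈ 0.00022281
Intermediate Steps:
Function('p')(b) = Pow(b, 3)
Function('E')(h) = Mul(2, h, Add(-7, h)) (Function('E')(h) = Mul(Add(h, h), Add(h, Add(-6, -1))) = Mul(Mul(2, h), Add(h, -7)) = Mul(Mul(2, h), Add(-7, h)) = Mul(2, h, Add(-7, h)))
Pow(Add(Function('p')(Mul(Add(-28, 11), Pow(Add(6, -34), -1))), Function('E')(-44)), -1) = Pow(Add(Pow(Mul(Add(-28, 11), Pow(Add(6, -34), -1)), 3), Mul(2, -44, Add(-7, -44))), -1) = Pow(Add(Pow(Mul(-17, Pow(-28, -1)), 3), Mul(2, -44, -51)), -1) = Pow(Add(Pow(Mul(-17, Rational(-1, 28)), 3), 4488), -1) = Pow(Add(Pow(Rational(17, 28), 3), 4488), -1) = Pow(Add(Rational(4913, 21952), 4488), -1) = Pow(Rational(98525489, 21952), -1) = Rational(21952, 98525489)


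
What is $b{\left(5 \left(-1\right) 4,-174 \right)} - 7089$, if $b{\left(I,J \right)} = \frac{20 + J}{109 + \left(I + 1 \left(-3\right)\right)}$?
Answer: $- \frac{304904}{43} \approx -7090.8$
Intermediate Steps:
$b{\left(I,J \right)} = \frac{20 + J}{106 + I}$ ($b{\left(I,J \right)} = \frac{20 + J}{109 + \left(I - 3\right)} = \frac{20 + J}{109 + \left(-3 + I\right)} = \frac{20 + J}{106 + I}$)
$b{\left(5 \left(-1\right) 4,-174 \right)} - 7089 = \frac{20 - 174}{106 + 5 \left(-1\right) 4} - 7089 = \frac{1}{106 - 20} \left(-154\right) - 7089 = \frac{1}{86} \left(-154\right) - 7089 = - \frac{77}{43} - 7089 = - \frac{304904}{43}$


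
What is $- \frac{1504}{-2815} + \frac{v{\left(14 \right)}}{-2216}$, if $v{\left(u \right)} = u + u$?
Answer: $\frac{813511}{1559510} \approx 0.52165$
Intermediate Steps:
$v{\left(u \right)} = 2 u$
$- \frac{1504}{-2815} + \frac{v{\left(14 \right)}}{-2216} = - \frac{1504}{-2815} + \frac{2 \cdot 14}{-2216} = \left(-1504\right) \left(- \frac{1}{2815}\right) + 28 \left(- \frac{1}{2216}\right) = \frac{1504}{2815} - \frac{7}{554} = \frac{813511}{1559510}$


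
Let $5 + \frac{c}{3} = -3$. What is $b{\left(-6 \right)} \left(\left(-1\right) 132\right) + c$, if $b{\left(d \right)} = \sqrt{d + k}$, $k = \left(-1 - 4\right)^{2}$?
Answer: $-24 - 132 \sqrt{19} \approx -599.38$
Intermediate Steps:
$c = -24$ ($c = -15 + 3 \left(-3\right) = -15 - 9 = -24$)
$k = 25$ ($k = \left(-5\right)^{2} = 25$)
$b{\left(d \right)} = \sqrt{25 + d}$ ($b{\left(d \right)} = \sqrt{d + 25} = \sqrt{25 + d}$)
$b{\left(-6 \right)} \left(\left(-1\right) 132\right) + c = \sqrt{25 - 6} \left(\left(-1\right) 132\right) - 24 = \sqrt{19} \left(-132\right) - 24 = - 132 \sqrt{19} - 24 = -24 - 132 \sqrt{19}$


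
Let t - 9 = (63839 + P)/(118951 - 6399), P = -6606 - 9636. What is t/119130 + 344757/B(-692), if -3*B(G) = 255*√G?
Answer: 1753/22162512 + 344757*I*√173/29410 ≈ 7.9098e-5 + 154.18*I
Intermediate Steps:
P = -16242
B(G) = -85*√G
t = 96415/10232 (t = 9 + (63839 - 16242)/(118951 - 6399) = 9 + 47597/112552 = 9 + 47597*(1/112552) = 9 + 4327/10232 = 96415/10232 ≈ 9.4229)
t/119130 + 344757/B(-692) = (96415/10232)/119130 + 344757/((-170*I*√173)) = (96415/10232)*(1/119130) + 344757/((-170*I*√173)) = 1753/22162512 + 344757/((-170*I*√173)) = 1753/22162512 + 344757*(I*√173/29410) = 1753/22162512 + 344757*I*√173/29410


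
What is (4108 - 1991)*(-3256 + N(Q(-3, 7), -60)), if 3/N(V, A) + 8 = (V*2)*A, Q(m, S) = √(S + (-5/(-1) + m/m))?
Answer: -161239926833/23392 - 95265*√13/23392 ≈ -6.8930e+6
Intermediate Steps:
Q(m, S) = √(6 + S) (Q(m, S) = √(S + (-5*(-1) + 1)) = √(S + (5 + 1)) = √(S + 6) = √(6 + S))
N(V, A) = 3/(-8 + 2*A*V) (N(V, A) = 3/(-8 + (V*2)*A) = 3/(-8 + (2*V)*A) = 3/(-8 + 2*A*V))
(4108 - 1991)*(-3256 + N(Q(-3, 7), -60)) = (4108 - 1991)*(-3256 + 3/(2*(-4 - 60*√(6 + 7)))) = 2117*(-3256 + 3/(2*(-4 - 60*√13))) = -6892952 + 6351/(2*(-4 - 60*√13))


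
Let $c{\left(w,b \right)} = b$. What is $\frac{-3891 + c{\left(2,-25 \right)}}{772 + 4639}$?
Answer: $- \frac{3916}{5411} \approx -0.72371$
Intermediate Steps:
$\frac{-3891 + c{\left(2,-25 \right)}}{772 + 4639} = \frac{-3891 - 25}{772 + 4639} = - \frac{3916}{5411}$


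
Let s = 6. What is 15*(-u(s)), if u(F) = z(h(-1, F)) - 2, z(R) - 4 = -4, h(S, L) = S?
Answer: 30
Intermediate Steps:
z(R) = 0 (z(R) = 4 - 4 = 0)
u(F) = -2 (u(F) = 0 - 2 = -2)
15*(-u(s)) = 15*(-1*(-2)) = 15*2 = 30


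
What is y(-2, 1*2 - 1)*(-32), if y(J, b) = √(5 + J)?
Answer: -32*√3 ≈ -55.426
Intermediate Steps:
y(-2, 1*2 - 1)*(-32) = √(5 - 2)*(-32) = √3*(-32) = -32*√3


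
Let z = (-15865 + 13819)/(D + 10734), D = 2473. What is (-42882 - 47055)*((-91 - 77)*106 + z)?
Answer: 21152490064974/13207 ≈ 1.6016e+9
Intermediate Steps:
z = -2046/13207 (z = (-15865 + 13819)/(2473 + 10734) = -2046/13207 ≈ -0.15492)
(-42882 - 47055)*((-91 - 77)*106 + z) = (-42882 - 47055)*((-91 - 77)*106 - 2046/13207) = -89937*(-168*106 - 2046/13207) = -89937*(-17808 - 2046/13207) = -89937*(-235192302/13207) = 21152490064974/13207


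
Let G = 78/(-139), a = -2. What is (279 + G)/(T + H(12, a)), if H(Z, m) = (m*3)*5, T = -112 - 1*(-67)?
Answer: -12901/3475 ≈ -3.7125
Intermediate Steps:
T = -45 (T = -112 + 67 = -45)
H(Z, m) = 15*m (H(Z, m) = (3*m)*5 = 15*m)
G = -78/139 (G = 78*(-1/139) = -78/139 ≈ -0.56115)
(279 + G)/(T + H(12, a)) = (279 - 78/139)/(-45 + 15*(-2)) = 38703/(139*(-45 - 30)) = (38703/139)/(-75) = (38703/139)*(-1/75) = -12901/3475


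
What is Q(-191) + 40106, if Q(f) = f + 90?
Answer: 40005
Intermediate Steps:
Q(f) = 90 + f
Q(-191) + 40106 = (90 - 191) + 40106 = -101 + 40106 = 40005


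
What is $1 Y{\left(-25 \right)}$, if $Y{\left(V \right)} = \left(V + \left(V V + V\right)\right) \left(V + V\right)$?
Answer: $-28750$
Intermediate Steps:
$Y{\left(V \right)} = 2 V \left(V^{2} + 2 V\right)$ ($Y{\left(V \right)} = \left(V + \left(V^{2} + V\right)\right) 2 V = \left(V + \left(V + V^{2}\right)\right) 2 V = \left(V^{2} + 2 V\right) 2 V = 2 V \left(V^{2} + 2 V\right)$)
$1 Y{\left(-25 \right)} = 1 \cdot 2 \left(-25\right)^{2} \left(2 - 25\right) = 1 \cdot 2 \cdot 625 \left(-23\right) = 1 \left(-28750\right) = -28750$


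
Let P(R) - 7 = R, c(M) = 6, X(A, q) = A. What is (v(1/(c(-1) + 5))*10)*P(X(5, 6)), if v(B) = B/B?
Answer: 120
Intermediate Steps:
P(R) = 7 + R
v(B) = 1
(v(1/(c(-1) + 5))*10)*P(X(5, 6)) = (1*10)*(7 + 5) = 10*12 = 120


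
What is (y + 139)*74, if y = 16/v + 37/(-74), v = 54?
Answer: 277315/27 ≈ 10271.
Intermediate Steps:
y = -11/54 (y = 16/54 + 37/(-74) = 16*(1/54) + 37*(-1/74) = 8/27 - ½ = -11/54 ≈ -0.20370)
(y + 139)*74 = (-11/54 + 139)*74 = (7495/54)*74 = 277315/27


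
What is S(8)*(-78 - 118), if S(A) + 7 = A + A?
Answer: -1764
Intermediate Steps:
S(A) = -7 + 2*A (S(A) = -7 + (A + A) = -7 + 2*A)
S(8)*(-78 - 118) = (-7 + 2*8)*(-78 - 118) = (-7 + 16)*(-196) = 9*(-196) = -1764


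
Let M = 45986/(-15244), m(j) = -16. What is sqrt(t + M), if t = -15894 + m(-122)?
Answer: 3*I*sqrt(102718317454)/7622 ≈ 126.15*I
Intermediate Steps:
M = -22993/7622 (M = 45986*(-1/15244) = -22993/7622 ≈ -3.0167)
t = -15910 (t = -15894 - 16 = -15910)
sqrt(t + M) = sqrt(-15910 - 22993/7622) = sqrt(-121289013/7622) = 3*I*sqrt(102718317454)/7622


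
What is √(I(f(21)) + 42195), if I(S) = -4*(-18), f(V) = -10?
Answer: √42267 ≈ 205.59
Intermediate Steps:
I(S) = 72
√(I(f(21)) + 42195) = √(72 + 42195) = √42267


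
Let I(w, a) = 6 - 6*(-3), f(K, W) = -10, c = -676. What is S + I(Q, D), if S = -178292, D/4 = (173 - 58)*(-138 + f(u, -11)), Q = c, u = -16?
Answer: -178268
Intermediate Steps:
Q = -676
D = -68080 (D = 4*((173 - 58)*(-138 - 10)) = 4*(115*(-148)) = 4*(-17020) = -68080)
I(w, a) = 24 (I(w, a) = 6 + 18 = 24)
S + I(Q, D) = -178292 + 24 = -178268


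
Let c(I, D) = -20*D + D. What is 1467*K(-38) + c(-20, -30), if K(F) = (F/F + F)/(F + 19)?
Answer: 65109/19 ≈ 3426.8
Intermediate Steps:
c(I, D) = -19*D
K(F) = (1 + F)/(19 + F)
1467*K(-38) + c(-20, -30) = 1467*((1 - 38)/(19 - 38)) - 19*(-30) = 1467*(-37/(-19)) + 570 = 1467*(-1/19*(-37)) + 570 = 1467*(37/19) + 570 = 54279/19 + 570 = 65109/19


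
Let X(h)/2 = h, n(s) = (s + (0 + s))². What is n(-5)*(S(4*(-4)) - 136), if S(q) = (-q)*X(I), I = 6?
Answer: 5600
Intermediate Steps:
n(s) = 4*s² (n(s) = (s + s)² = (2*s)² = 4*s²)
X(h) = 2*h
S(q) = -12*q (S(q) = (-q)*(2*6) = -q*12 = -12*q)
n(-5)*(S(4*(-4)) - 136) = (4*(-5)²)*(-48*(-4) - 136) = (4*25)*(-12*(-16) - 136) = 100*(192 - 136) = 100*56 = 5600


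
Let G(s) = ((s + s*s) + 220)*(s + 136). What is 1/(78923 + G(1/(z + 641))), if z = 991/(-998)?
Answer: 260582846952746583/28362763845654792759209 ≈ 9.1875e-6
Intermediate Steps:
z = -991/998 (z = 991*(-1/998) = -991/998 ≈ -0.99299)
G(s) = (136 + s)*(220 + s + s²) (G(s) = ((s + s²) + 220)*(136 + s) = (220 + s + s²)*(136 + s) = (136 + s)*(220 + s + s²))
1/(78923 + G(1/(z + 641))) = 1/(78923 + (29920 + (1/(-991/998 + 641))³ + 137*(1/(-991/998 + 641))² + 356/(-991/998 + 641))) = 1/(78923 + (29920 + (1/(638727/998))³ + 137*(1/(638727/998))² + 356/(638727/998))) = 1/(78923 + (29920 + (998/638727)³ + 137*(998/638727)² + 356*(998/638727))) = 1/(78923 + (29920 + 994011992/260582846952746583 + 137*(996004/407972180529) + 355288/638727)) = 1/(78923 + (29920 + 994011992/260582846952746583 + 136452548/407972180529 + 355288/638727)) = 1/(78923 + 7796783815603174189100/260582846952746583) = 1/(28362763845654792759209/260582846952746583) = 260582846952746583/28362763845654792759209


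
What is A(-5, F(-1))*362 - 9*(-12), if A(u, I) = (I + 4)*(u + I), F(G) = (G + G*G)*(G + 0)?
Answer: -7132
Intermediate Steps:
F(G) = G*(G + G²) (F(G) = (G + G²)*G = G*(G + G²))
A(u, I) = (4 + I)*(I + u)
A(-5, F(-1))*362 - 9*(-12) = (((-1)²*(1 - 1))² + 4*((-1)²*(1 - 1)) + 4*(-5) + ((-1)²*(1 - 1))*(-5))*362 - 9*(-12) = ((1*0)² + 4*(1*0) - 20 + (1*0)*(-5))*362 + 108 = (0² + 4*0 - 20 + 0*(-5))*362 + 108 = (0 + 0 - 20 + 0)*362 + 108 = -20*362 + 108 = -7240 + 108 = -7132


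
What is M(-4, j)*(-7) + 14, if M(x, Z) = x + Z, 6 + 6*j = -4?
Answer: 161/3 ≈ 53.667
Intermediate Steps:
j = -5/3 (j = -1 + (⅙)*(-4) = -1 - ⅔ = -5/3 ≈ -1.6667)
M(x, Z) = Z + x
M(-4, j)*(-7) + 14 = (-5/3 - 4)*(-7) + 14 = -17/3*(-7) + 14 = 119/3 + 14 = 161/3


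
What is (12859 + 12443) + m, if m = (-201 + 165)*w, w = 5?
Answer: 25122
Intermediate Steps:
m = -180 (m = (-201 + 165)*5 = -36*5 = -180)
(12859 + 12443) + m = (12859 + 12443) - 180 = 25302 - 180 = 25122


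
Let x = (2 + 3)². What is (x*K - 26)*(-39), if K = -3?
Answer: 3939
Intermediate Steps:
x = 25 (x = 5² = 25)
(x*K - 26)*(-39) = (25*(-3) - 26)*(-39) = (-75 - 26)*(-39) = -101*(-39) = 3939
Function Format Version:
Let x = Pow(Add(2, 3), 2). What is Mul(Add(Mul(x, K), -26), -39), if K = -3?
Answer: 3939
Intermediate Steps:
x = 25 (x = Pow(5, 2) = 25)
Mul(Add(Mul(x, K), -26), -39) = Mul(Add(Mul(25, -3), -26), -39) = Mul(Add(-75, -26), -39) = Mul(-101, -39) = 3939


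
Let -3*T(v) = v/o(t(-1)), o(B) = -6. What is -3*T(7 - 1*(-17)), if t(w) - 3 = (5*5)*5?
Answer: -4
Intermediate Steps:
t(w) = 128 (t(w) = 3 + (5*5)*5 = 3 + 25*5 = 3 + 125 = 128)
T(v) = v/18 (T(v) = -v/(3*(-6)) = -v*(-1)/(3*6) = -(-1)*v/18 = v/18)
-3*T(7 - 1*(-17)) = -(7 - 1*(-17))/6 = -(7 + 17)/6 = -24/6 = -3*4/3 = -4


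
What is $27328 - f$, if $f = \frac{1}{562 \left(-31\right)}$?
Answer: $\frac{476108417}{17422} \approx 27328.0$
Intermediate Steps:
$f = - \frac{1}{17422}$ ($f = \frac{1}{-17422} = - \frac{1}{17422} \approx -5.7399 \cdot 10^{-5}$)
$27328 - f = 27328 - - \frac{1}{17422} = 27328 + \frac{1}{17422} = \frac{476108417}{17422}$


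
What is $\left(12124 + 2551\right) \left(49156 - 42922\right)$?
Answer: $91483950$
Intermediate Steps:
$\left(12124 + 2551\right) \left(49156 - 42922\right) = 14675 \cdot 6234 = 91483950$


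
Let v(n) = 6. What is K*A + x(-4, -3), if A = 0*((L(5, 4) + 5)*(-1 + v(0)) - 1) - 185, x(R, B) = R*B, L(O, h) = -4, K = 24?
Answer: -4428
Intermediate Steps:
x(R, B) = B*R
A = -185 (A = 0*((-4 + 5)*(-1 + 6) - 1) - 185 = 0*(1*5 - 1) - 185 = 0*(5 - 1) - 185 = 0*4 - 185 = 0 - 185 = -185)
K*A + x(-4, -3) = 24*(-185) - 3*(-4) = -4440 + 12 = -4428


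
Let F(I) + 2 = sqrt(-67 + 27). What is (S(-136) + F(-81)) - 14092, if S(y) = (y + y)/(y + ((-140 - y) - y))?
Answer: -14026 + 2*I*sqrt(10) ≈ -14026.0 + 6.3246*I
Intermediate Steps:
F(I) = -2 + 2*I*sqrt(10) (F(I) = -2 + sqrt(-67 + 27) = -2 + sqrt(-40) = -2 + 2*I*sqrt(10))
S(y) = 2*y/(-140 - y) (S(y) = (2*y)/(y + (-140 - 2*y)) = (2*y)/(-140 - y) = 2*y/(-140 - y))
(S(-136) + F(-81)) - 14092 = (-2*(-136)/(140 - 136) + (-2 + 2*I*sqrt(10))) - 14092 = (-2*(-136)/4 + (-2 + 2*I*sqrt(10))) - 14092 = (-2*(-136)*1/4 + (-2 + 2*I*sqrt(10))) - 14092 = (68 + (-2 + 2*I*sqrt(10))) - 14092 = (66 + 2*I*sqrt(10)) - 14092 = -14026 + 2*I*sqrt(10)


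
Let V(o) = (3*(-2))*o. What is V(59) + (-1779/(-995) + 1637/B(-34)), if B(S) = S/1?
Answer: -13544149/33830 ≈ -400.36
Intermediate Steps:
B(S) = S (B(S) = S*1 = S)
V(o) = -6*o
V(59) + (-1779/(-995) + 1637/B(-34)) = -6*59 + (-1779/(-995) + 1637/(-34)) = -354 + (-1779*(-1/995) + 1637*(-1/34)) = -354 + (1779/995 - 1637/34) = -354 - 1568329/33830 = -13544149/33830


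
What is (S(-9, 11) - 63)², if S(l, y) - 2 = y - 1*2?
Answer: 2704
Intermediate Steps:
S(l, y) = y (S(l, y) = 2 + (y - 1*2) = 2 + (y - 2) = 2 + (-2 + y) = y)
(S(-9, 11) - 63)² = (11 - 63)² = (-52)² = 2704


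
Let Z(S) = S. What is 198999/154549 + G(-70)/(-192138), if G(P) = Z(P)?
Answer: 19123044146/14847367881 ≈ 1.2880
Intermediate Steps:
G(P) = P
198999/154549 + G(-70)/(-192138) = 198999/154549 - 70/(-192138) = 198999*(1/154549) - 70*(-1/192138) = 198999/154549 + 35/96069 = 19123044146/14847367881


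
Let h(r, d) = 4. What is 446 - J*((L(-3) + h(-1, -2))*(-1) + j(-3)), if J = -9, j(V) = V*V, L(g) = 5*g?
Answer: 626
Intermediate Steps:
j(V) = V²
446 - J*((L(-3) + h(-1, -2))*(-1) + j(-3)) = 446 - (-9)*((5*(-3) + 4)*(-1) + (-3)²) = 446 - (-9)*((-15 + 4)*(-1) + 9) = 446 - (-9)*(-11*(-1) + 9) = 446 - (-9)*(11 + 9) = 446 - (-9)*20 = 446 - 1*(-180) = 446 + 180 = 626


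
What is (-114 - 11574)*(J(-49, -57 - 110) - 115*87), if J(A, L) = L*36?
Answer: 187206696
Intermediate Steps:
J(A, L) = 36*L
(-114 - 11574)*(J(-49, -57 - 110) - 115*87) = (-114 - 11574)*(36*(-57 - 110) - 115*87) = -11688*(36*(-167) - 10005) = -11688*(-6012 - 10005) = -11688*(-16017) = 187206696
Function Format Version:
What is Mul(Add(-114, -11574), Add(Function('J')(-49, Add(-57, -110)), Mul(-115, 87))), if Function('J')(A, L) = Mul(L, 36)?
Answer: 187206696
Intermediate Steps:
Function('J')(A, L) = Mul(36, L)
Mul(Add(-114, -11574), Add(Function('J')(-49, Add(-57, -110)), Mul(-115, 87))) = Mul(Add(-114, -11574), Add(Mul(36, Add(-57, -110)), Mul(-115, 87))) = Mul(-11688, Add(Mul(36, -167), -10005)) = Mul(-11688, Add(-6012, -10005)) = Mul(-11688, -16017) = 187206696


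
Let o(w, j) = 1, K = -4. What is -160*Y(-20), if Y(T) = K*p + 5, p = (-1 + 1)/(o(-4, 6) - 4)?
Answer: -800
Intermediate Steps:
p = 0 (p = (-1 + 1)/(1 - 4) = 0/(-3) = 0*(-⅓) = 0)
Y(T) = 5 (Y(T) = -4*0 + 5 = 0 + 5 = 5)
-160*Y(-20) = -160*5 = -800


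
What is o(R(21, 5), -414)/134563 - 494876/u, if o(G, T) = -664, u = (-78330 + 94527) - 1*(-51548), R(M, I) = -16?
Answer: -66636981868/9115970435 ≈ -7.3099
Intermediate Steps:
u = 67745 (u = 16197 + 51548 = 67745)
o(R(21, 5), -414)/134563 - 494876/u = -664/134563 - 494876/67745 = -66636981868/9115970435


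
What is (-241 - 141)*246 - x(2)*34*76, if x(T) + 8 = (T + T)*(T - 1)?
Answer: -83636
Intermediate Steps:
x(T) = -8 + 2*T*(-1 + T) (x(T) = -8 + (T + T)*(T - 1) = -8 + (2*T)*(-1 + T) = -8 + 2*T*(-1 + T))
(-241 - 141)*246 - x(2)*34*76 = (-241 - 141)*246 - (-8 - 2*2 + 2*2**2)*34*76 = -382*246 - (-8 - 4 + 2*4)*34*76 = -93972 - (-8 - 4 + 8)*34*76 = -93972 - (-4*34)*76 = -93972 - (-136)*76 = -93972 - 1*(-10336) = -93972 + 10336 = -83636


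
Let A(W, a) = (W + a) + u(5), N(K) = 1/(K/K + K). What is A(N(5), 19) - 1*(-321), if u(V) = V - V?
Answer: 2041/6 ≈ 340.17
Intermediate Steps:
u(V) = 0
N(K) = 1/(1 + K)
A(W, a) = W + a (A(W, a) = (W + a) + 0 = W + a)
A(N(5), 19) - 1*(-321) = (1/(1 + 5) + 19) - 1*(-321) = (1/6 + 19) + 321 = (⅙ + 19) + 321 = 115/6 + 321 = 2041/6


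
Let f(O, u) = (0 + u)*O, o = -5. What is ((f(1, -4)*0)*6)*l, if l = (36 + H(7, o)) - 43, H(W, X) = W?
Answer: 0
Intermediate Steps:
f(O, u) = O*u (f(O, u) = u*O = O*u)
l = 0 (l = (36 + 7) - 43 = 43 - 43 = 0)
((f(1, -4)*0)*6)*l = (((1*(-4))*0)*6)*0 = (-4*0*6)*0 = (0*6)*0 = 0*0 = 0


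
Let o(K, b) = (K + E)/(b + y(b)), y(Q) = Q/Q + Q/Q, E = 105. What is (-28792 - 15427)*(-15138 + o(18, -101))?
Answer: 22091591305/33 ≈ 6.6944e+8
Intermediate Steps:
y(Q) = 2 (y(Q) = 1 + 1 = 2)
o(K, b) = (105 + K)/(2 + b) (o(K, b) = (K + 105)/(b + 2) = (105 + K)/(2 + b))
(-28792 - 15427)*(-15138 + o(18, -101)) = (-28792 - 15427)*(-15138 + (105 + 18)/(2 - 101)) = -44219*(-15138 + 123/(-99)) = -44219*(-15138 - 1/99*123) = -44219*(-15138 - 41/33) = -44219*(-499595/33) = 22091591305/33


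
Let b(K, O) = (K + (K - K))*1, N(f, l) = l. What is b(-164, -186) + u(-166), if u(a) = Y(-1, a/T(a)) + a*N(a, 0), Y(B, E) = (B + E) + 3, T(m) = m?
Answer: -161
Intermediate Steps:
b(K, O) = K (b(K, O) = (K + 0)*1 = K*1 = K)
Y(B, E) = 3 + B + E
u(a) = 3 (u(a) = (3 - 1 + a/a) + a*0 = (3 - 1 + 1) + 0 = 3 + 0 = 3)
b(-164, -186) + u(-166) = -164 + 3 = -161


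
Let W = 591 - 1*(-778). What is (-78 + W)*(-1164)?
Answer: -1502724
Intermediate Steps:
W = 1369 (W = 591 + 778 = 1369)
(-78 + W)*(-1164) = (-78 + 1369)*(-1164) = 1291*(-1164) = -1502724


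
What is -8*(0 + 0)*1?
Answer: 0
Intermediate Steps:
-8*(0 + 0)*1 = -8*0*1 = 0*1 = 0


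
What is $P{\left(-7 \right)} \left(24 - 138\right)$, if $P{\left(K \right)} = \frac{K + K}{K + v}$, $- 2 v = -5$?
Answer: $- \frac{1064}{3} \approx -354.67$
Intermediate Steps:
$v = \frac{5}{2}$ ($v = \left(- \frac{1}{2}\right) \left(-5\right) = \frac{5}{2} \approx 2.5$)
$P{\left(K \right)} = \frac{2 K}{\frac{5}{2} + K}$ ($P{\left(K \right)} = \frac{K + K}{K + \frac{5}{2}} = \frac{2 K}{\frac{5}{2} + K}$)
$P{\left(-7 \right)} \left(24 - 138\right) = 4 \left(-7\right) \frac{1}{5 + 2 \left(-7\right)} \left(24 - 138\right) = 4 \left(-7\right) \frac{1}{5 - 14} \left(-114\right) = 4 \left(-7\right) \frac{1}{-9} \left(-114\right) = 4 \left(-7\right) \left(- \frac{1}{9}\right) \left(-114\right) = \frac{28}{9} \left(-114\right) = - \frac{1064}{3}$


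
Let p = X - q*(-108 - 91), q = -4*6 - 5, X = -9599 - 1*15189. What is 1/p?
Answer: -1/30559 ≈ -3.2724e-5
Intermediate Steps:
X = -24788 (X = -9599 - 15189 = -24788)
q = -29 (q = -24 - 5 = -29)
p = -30559 (p = -24788 - (-29)*(-108 - 91) = -24788 - (-29)*(-199) = -24788 - 1*5771 = -24788 - 5771 = -30559)
1/p = 1/(-30559) = -1/30559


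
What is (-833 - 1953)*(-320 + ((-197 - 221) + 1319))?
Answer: -1618666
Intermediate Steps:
(-833 - 1953)*(-320 + ((-197 - 221) + 1319)) = -2786*(-320 + (-418 + 1319)) = -2786*(-320 + 901) = -2786*581 = -1618666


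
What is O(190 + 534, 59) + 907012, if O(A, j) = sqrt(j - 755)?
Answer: 907012 + 2*I*sqrt(174) ≈ 9.0701e+5 + 26.382*I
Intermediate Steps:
O(A, j) = sqrt(-755 + j)
O(190 + 534, 59) + 907012 = sqrt(-755 + 59) + 907012 = sqrt(-696) + 907012 = 2*I*sqrt(174) + 907012 = 907012 + 2*I*sqrt(174)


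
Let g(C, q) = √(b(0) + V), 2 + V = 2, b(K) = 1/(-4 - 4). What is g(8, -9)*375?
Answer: 375*I*√2/4 ≈ 132.58*I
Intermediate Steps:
b(K) = -⅛ (b(K) = 1/(-8) = -⅛)
V = 0 (V = -2 + 2 = 0)
g(C, q) = I*√2/4 (g(C, q) = √(-⅛ + 0) = √(-⅛) = I*√2/4)
g(8, -9)*375 = (I*√2/4)*375 = 375*I*√2/4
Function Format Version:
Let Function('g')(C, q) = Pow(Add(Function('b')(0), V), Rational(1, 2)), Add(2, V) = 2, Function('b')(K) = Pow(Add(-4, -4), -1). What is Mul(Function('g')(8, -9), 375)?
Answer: Mul(Rational(375, 4), I, Pow(2, Rational(1, 2))) ≈ Mul(132.58, I)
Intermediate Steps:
Function('b')(K) = Rational(-1, 8) (Function('b')(K) = Pow(-8, -1) = Rational(-1, 8))
V = 0 (V = Add(-2, 2) = 0)
Function('g')(C, q) = Mul(Rational(1, 4), I, Pow(2, Rational(1, 2))) (Function('g')(C, q) = Pow(Add(Rational(-1, 8), 0), Rational(1, 2)) = Pow(Rational(-1, 8), Rational(1, 2)) = Mul(Rational(1, 4), I, Pow(2, Rational(1, 2))))
Mul(Function('g')(8, -9), 375) = Mul(Mul(Rational(1, 4), I, Pow(2, Rational(1, 2))), 375) = Mul(Rational(375, 4), I, Pow(2, Rational(1, 2)))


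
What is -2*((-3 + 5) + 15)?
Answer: -34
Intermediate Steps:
-2*((-3 + 5) + 15) = -2*(2 + 15) = -2*17 = -34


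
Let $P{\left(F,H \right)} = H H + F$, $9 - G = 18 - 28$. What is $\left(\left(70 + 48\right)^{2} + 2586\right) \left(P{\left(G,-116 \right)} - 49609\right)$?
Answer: $-596572340$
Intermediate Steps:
$G = 19$ ($G = 9 - \left(18 - 28\right) = 9 - -10 = 9 + 10 = 19$)
$P{\left(F,H \right)} = F + H^{2}$ ($P{\left(F,H \right)} = H^{2} + F = F + H^{2}$)
$\left(\left(70 + 48\right)^{2} + 2586\right) \left(P{\left(G,-116 \right)} - 49609\right) = \left(\left(70 + 48\right)^{2} + 2586\right) \left(\left(19 + \left(-116\right)^{2}\right) - 49609\right) = \left(118^{2} + 2586\right) \left(\left(19 + 13456\right) - 49609\right) = \left(13924 + 2586\right) \left(13475 - 49609\right) = 16510 \left(-36134\right) = -596572340$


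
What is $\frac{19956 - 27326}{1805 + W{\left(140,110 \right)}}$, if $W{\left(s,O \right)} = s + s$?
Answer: $- \frac{1474}{417} \approx -3.5348$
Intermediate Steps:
$W{\left(s,O \right)} = 2 s$
$\frac{19956 - 27326}{1805 + W{\left(140,110 \right)}} = \frac{19956 - 27326}{1805 + 2 \cdot 140} = - \frac{7370}{1805 + 280} = - \frac{7370}{2085} = \left(-7370\right) \frac{1}{2085} = - \frac{1474}{417}$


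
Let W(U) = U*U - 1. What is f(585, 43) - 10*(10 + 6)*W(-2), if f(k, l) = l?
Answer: -437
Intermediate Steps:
W(U) = -1 + U² (W(U) = U² - 1 = -1 + U²)
f(585, 43) - 10*(10 + 6)*W(-2) = 43 - 10*(10 + 6)*(-1 + (-2)²) = 43 - 10*16*(-1 + 4) = 43 - 160*3 = 43 - 1*480 = 43 - 480 = -437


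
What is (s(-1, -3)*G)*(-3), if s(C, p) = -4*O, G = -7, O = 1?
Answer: -84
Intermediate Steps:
s(C, p) = -4 (s(C, p) = -4*1 = -4)
(s(-1, -3)*G)*(-3) = -4*(-7)*(-3) = 28*(-3) = -84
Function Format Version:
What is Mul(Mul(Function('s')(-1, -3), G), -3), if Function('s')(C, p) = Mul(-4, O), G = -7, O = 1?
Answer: -84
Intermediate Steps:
Function('s')(C, p) = -4 (Function('s')(C, p) = Mul(-4, 1) = -4)
Mul(Mul(Function('s')(-1, -3), G), -3) = Mul(Mul(-4, -7), -3) = Mul(28, -3) = -84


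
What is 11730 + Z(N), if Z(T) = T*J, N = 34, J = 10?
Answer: 12070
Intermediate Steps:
Z(T) = 10*T (Z(T) = T*10 = 10*T)
11730 + Z(N) = 11730 + 10*34 = 11730 + 340 = 12070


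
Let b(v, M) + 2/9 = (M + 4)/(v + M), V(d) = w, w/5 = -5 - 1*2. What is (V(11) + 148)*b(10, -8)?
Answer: -2260/9 ≈ -251.11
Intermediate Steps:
w = -35 (w = 5*(-5 - 1*2) = 5*(-5 - 2) = 5*(-7) = -35)
V(d) = -35
b(v, M) = -2/9 + (4 + M)/(M + v) (b(v, M) = -2/9 + (M + 4)/(v + M) = -2/9 + (4 + M)/(M + v))
(V(11) + 148)*b(10, -8) = (-35 + 148)*((36 - 2*10 + 7*(-8))/(9*(-8 + 10))) = 113*((1/9)*(36 - 20 - 56)/2) = 113*((1/9)*(1/2)*(-40)) = 113*(-20/9) = -2260/9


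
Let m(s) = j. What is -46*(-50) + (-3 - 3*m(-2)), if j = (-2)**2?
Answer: 2285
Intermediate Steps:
j = 4
m(s) = 4
-46*(-50) + (-3 - 3*m(-2)) = -46*(-50) + (-3 - 3*4) = 2300 + (-3 - 12) = 2300 - 15 = 2285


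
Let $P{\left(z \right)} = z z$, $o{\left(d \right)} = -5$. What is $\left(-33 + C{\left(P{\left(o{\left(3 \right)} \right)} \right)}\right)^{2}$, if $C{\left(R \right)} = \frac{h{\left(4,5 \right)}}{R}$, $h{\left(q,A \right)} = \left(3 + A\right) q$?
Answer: $\frac{628849}{625} \approx 1006.2$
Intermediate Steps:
$h{\left(q,A \right)} = q \left(3 + A\right)$
$P{\left(z \right)} = z^{2}$
$C{\left(R \right)} = \frac{32}{R}$ ($C{\left(R \right)} = \frac{4 \left(3 + 5\right)}{R} = \frac{4 \cdot 8}{R} = \frac{32}{R}$)
$\left(-33 + C{\left(P{\left(o{\left(3 \right)} \right)} \right)}\right)^{2} = \left(-33 + \frac{32}{\left(-5\right)^{2}}\right)^{2} = \left(-33 + \frac{32}{25}\right)^{2} = \left(- \frac{793}{25}\right)^{2} = \frac{628849}{625}$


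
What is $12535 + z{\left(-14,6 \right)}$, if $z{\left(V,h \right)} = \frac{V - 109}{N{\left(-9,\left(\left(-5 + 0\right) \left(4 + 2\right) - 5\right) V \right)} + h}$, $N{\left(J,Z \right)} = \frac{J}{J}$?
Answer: $\frac{87622}{7} \approx 12517.0$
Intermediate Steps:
$N{\left(J,Z \right)} = 1$
$z{\left(V,h \right)} = \frac{-109 + V}{1 + h}$ ($z{\left(V,h \right)} = \frac{V - 109}{1 + h} = \frac{-109 + V}{1 + h}$)
$12535 + z{\left(-14,6 \right)} = 12535 + \frac{-109 - 14}{1 + 6} = 12535 + \frac{1}{7} \left(-123\right) = 12535 - \frac{123}{7} = \frac{87622}{7}$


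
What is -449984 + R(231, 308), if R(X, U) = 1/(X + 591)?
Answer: -369886847/822 ≈ -4.4998e+5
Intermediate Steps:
R(X, U) = 1/(591 + X)
-449984 + R(231, 308) = -449984 + 1/(591 + 231) = -449984 + 1/822 = -369886847/822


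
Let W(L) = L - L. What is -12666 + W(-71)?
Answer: -12666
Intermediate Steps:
W(L) = 0
-12666 + W(-71) = -12666 + 0 = -12666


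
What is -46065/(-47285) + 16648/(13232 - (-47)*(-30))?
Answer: 133178111/55900327 ≈ 2.3824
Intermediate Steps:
-46065/(-47285) + 16648/(13232 - (-47)*(-30)) = -46065*(-1/47285) + 16648/(13232 - 1*1410) = 9213/9457 + 16648/(13232 - 1410) = 9213/9457 + 16648/11822 = 9213/9457 + 16648*(1/11822) = 9213/9457 + 8324/5911 = 133178111/55900327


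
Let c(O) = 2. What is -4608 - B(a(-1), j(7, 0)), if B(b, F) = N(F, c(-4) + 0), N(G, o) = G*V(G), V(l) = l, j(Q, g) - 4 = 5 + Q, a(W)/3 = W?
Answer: -4864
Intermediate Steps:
a(W) = 3*W
j(Q, g) = 9 + Q (j(Q, g) = 4 + (5 + Q) = 9 + Q)
N(G, o) = G² (N(G, o) = G*G = G²)
B(b, F) = F²
-4608 - B(a(-1), j(7, 0)) = -4608 - (9 + 7)² = -4608 - 1*16² = -4608 - 1*256 = -4608 - 256 = -4864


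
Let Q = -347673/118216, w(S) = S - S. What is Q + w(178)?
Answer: -347673/118216 ≈ -2.9410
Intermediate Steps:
w(S) = 0
Q = -347673/118216 (Q = -347673*1/118216 = -347673/118216 ≈ -2.9410)
Q + w(178) = -347673/118216 + 0 = -347673/118216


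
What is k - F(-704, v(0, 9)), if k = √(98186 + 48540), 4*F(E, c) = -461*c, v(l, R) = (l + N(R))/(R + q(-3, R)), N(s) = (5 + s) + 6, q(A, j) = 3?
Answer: 2305/12 + √146726 ≈ 575.13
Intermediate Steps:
N(s) = 11 + s
v(l, R) = (11 + R + l)/(3 + R) (v(l, R) = (l + (11 + R))/(R + 3) = (11 + R + l)/(3 + R))
F(E, c) = -461*c/4 (F(E, c) = (-461*c)/4 = -461*c/4)
k = √146726 ≈ 383.05
k - F(-704, v(0, 9)) = √146726 - (-461)*(11 + 9 + 0)/(3 + 9)/4 = √146726 - (-461)*20/12/4 = √146726 - (-461)*(1/12)*20/4 = √146726 - (-461)*5/(4*3) = √146726 - 1*(-2305/12) = √146726 + 2305/12 = 2305/12 + √146726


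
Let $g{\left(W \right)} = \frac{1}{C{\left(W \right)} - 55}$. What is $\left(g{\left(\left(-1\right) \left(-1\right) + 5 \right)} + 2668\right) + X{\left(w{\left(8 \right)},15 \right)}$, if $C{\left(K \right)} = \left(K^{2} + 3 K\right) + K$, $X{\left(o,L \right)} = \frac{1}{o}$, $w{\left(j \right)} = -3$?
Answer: $\frac{40018}{15} \approx 2667.9$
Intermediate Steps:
$C{\left(K \right)} = K^{2} + 4 K$
$g{\left(W \right)} = \frac{1}{-55 + W \left(4 + W\right)}$ ($g{\left(W \right)} = \frac{1}{W \left(4 + W\right) - 55} = \frac{1}{-55 + W \left(4 + W\right)}$)
$\left(g{\left(\left(-1\right) \left(-1\right) + 5 \right)} + 2668\right) + X{\left(w{\left(8 \right)},15 \right)} = \left(\frac{1}{-55 + \left(\left(-1\right) \left(-1\right) + 5\right) \left(4 + \left(\left(-1\right) \left(-1\right) + 5\right)\right)} + 2668\right) + \frac{1}{-3} = \left(\frac{1}{-55 + \left(1 + 5\right) \left(4 + \left(1 + 5\right)\right)} + 2668\right) - \frac{1}{3} = \left(\frac{1}{-55 + 6 \left(4 + 6\right)} + 2668\right) - \frac{1}{3} = \left(\frac{1}{-55 + 6 \cdot 10} + 2668\right) - \frac{1}{3} = \left(\frac{1}{-55 + 60} + 2668\right) - \frac{1}{3} = \left(\frac{1}{5} + 2668\right) - \frac{1}{3} = \frac{13341}{5} - \frac{1}{3} = \frac{40018}{15}$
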